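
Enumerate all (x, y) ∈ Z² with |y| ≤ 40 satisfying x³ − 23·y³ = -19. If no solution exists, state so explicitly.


The equation is x³ - 23y³ = -19. For fixed y, x³ = 23·y³ − 19, so a solution requires the RHS to be a perfect cube.
Strategy: iterate y from -40 to 40, compute RHS = 23·y³ − 19, and check whether it is a (positive or negative) perfect cube.
Check small values of y:
  y = 0: RHS = -19 is not a perfect cube.
  y = 1: RHS = 4 is not a perfect cube.
  y = -1: RHS = -42 is not a perfect cube.
  y = 2: RHS = 165 is not a perfect cube.
  y = -2: RHS = -203 is not a perfect cube.
  y = 3: RHS = 602 is not a perfect cube.
  y = -3: RHS = -640 is not a perfect cube.
Continuing the search up to |y| = 40 finds no solutions either.
No (x, y) in the scanned range satisfies the equation.

No integer solutions with |y| ≤ 40.


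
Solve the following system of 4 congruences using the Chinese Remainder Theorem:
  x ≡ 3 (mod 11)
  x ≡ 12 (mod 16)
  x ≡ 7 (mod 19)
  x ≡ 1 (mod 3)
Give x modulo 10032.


Product of moduli M = 11 · 16 · 19 · 3 = 10032.
Merge one congruence at a time:
  Start: x ≡ 3 (mod 11).
  Combine with x ≡ 12 (mod 16); new modulus lcm = 176.
    Write x = 3 + 11·t and substitute into x ≡ 12 (mod 16): 11·t ≡ 12 − 3 = 9 (mod 16).
    The inverse of 11 mod 16 is 3 (since 11·3 = 33 = 2·16 + 1), so t ≡ 3·9 = 27 ≡ 11 (mod 16).
    Then x = 3 + 11·11 = 124, valid modulo lcm(11, 16) = 176: x ≡ 124 (mod 176).
  Combine with x ≡ 7 (mod 19); new modulus lcm = 3344.
    Write x = 124 + 176·t and substitute into x ≡ 7 (mod 19): 176·t ≡ 7 − 124 = -117 (mod 19).
    Reduce coefficients mod 19: 5·t ≡ 16 (mod 19).
    The inverse of 5 mod 19 is 4 (since 5·4 = 20 = 1·19 + 1), so t ≡ 4·16 = 64 ≡ 7 (mod 19).
    Then x = 124 + 176·7 = 1356, valid modulo lcm(176, 19) = 3344: x ≡ 1356 (mod 3344).
  Combine with x ≡ 1 (mod 3); new modulus lcm = 10032.
    Write x = 1356 + 3344·t and substitute into x ≡ 1 (mod 3): 3344·t ≡ 1 − 1356 = -1355 (mod 3).
    Reduce coefficients mod 3: 2·t ≡ 1 (mod 3).
    The inverse of 2 mod 3 is 2 (since 2·2 = 4 = 1·3 + 1), so t ≡ 2·1 = 2 ≡ 2 (mod 3).
    Then x = 1356 + 3344·2 = 8044, valid modulo lcm(3344, 3) = 10032: x ≡ 8044 (mod 10032).
Verify against each original: 8044 mod 11 = 3, 8044 mod 16 = 12, 8044 mod 19 = 7, 8044 mod 3 = 1.

x ≡ 8044 (mod 10032).


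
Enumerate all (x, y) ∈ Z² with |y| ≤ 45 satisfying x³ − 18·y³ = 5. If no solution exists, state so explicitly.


The equation is x³ - 18y³ = 5. For fixed y, x³ = 18·y³ + 5, so a solution requires the RHS to be a perfect cube.
Strategy: iterate y from -45 to 45, compute RHS = 18·y³ + 5, and check whether it is a (positive or negative) perfect cube.
Check small values of y:
  y = 0: RHS = 5 is not a perfect cube.
  y = 1: RHS = 23 is not a perfect cube.
  y = -1: RHS = -13 is not a perfect cube.
  y = 2: RHS = 149 is not a perfect cube.
  y = -2: RHS = -139 is not a perfect cube.
  y = 3: RHS = 491 is not a perfect cube.
  y = -3: RHS = -481 is not a perfect cube.
Continuing the search up to |y| = 45 finds no solutions either.
No (x, y) in the scanned range satisfies the equation.

No integer solutions with |y| ≤ 45.


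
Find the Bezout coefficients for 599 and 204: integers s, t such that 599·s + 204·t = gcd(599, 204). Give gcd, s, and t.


Euclidean algorithm on (599, 204) — divide until remainder is 0:
  599 = 2 · 204 + 191
  204 = 1 · 191 + 13
  191 = 14 · 13 + 9
  13 = 1 · 9 + 4
  9 = 2 · 4 + 1
  4 = 4 · 1 + 0
gcd(599, 204) = 1.
Track Bezout coefficients alongside the remainders: start with r₀ = 599 = a·1 + b·0 (s = 1, t = 0) and r₁ = 204 = a·0 + b·1 (s = 0, t = 1); each new remainder r_{k+1} = r_{k-1} − q_k·r_k inherits s_{k+1} = s_{k-1} − q_k·s_k, t_{k+1} = t_{k-1} − q_k·t_k, so r_k = a·s_k + b·t_k at every step:
  q = 2: r = 191, s = 1 − 2·0 = 1, t = 0 − 2·1 = -2  (check: 599·1 + 204·(-2) = 191)
  q = 1: r = 13, s = 0 − 1·1 = -1, t = 1 − 1·(-2) = 3  (check: 599·(-1) + 204·3 = 13)
  q = 14: r = 9, s = 1 − 14·(-1) = 15, t = -2 − 14·3 = -44  (check: 599·15 + 204·(-44) = 9)
  q = 1: r = 4, s = -1 − 1·15 = -16, t = 3 − 1·(-44) = 47  (check: 599·(-16) + 204·47 = 4)
  q = 2: r = 1, s = 15 − 2·(-16) = 47, t = -44 − 2·47 = -138  (check: 599·47 + 204·(-138) = 1)
The row with r = 1 (the gcd) gives the Bezout coefficients s = 47, t = -138.
Result: 599 · (47) + 204 · (-138) = 1.

gcd(599, 204) = 1; s = 47, t = -138 (check: 599·47 + 204·(-138) = 1).


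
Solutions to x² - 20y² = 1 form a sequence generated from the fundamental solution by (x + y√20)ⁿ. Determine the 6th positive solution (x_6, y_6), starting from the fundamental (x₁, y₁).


Step 1: Find the fundamental solution (x₁, y₁) of x² - 20y² = 1.
  Expand √20 as a continued fraction. a₀ = ⌊√20⌋ = 4; iterate m_{k+1} = d_k·a_k − m_k, d_{k+1} = (20 − m_{k+1}²)/d_k, a_{k+1} = ⌊(a₀ + m_{k+1})/d_{k+1}⌋ (starting m₀ = 0, d₀ = 1), with convergents p_k = a_k·p_{k-1} + p_{k-2}, q_k = a_k·q_{k-1} + q_{k-2} (p₋₁ = 1, q₋₁ = 0):
  k = 0: a₀ = 4; p₀/q₀ = 4/1; p₀² − 20·q₀² = 16 − 20 = -4.
  k = 1: m = 4, d = 4, a = ⌊(4 + 4)/4⌋ = 2; p/q = (2·4 + 1)/(2·1 + 0) = 9/2; p² − 20·q² = 81 − 80 = 1.
  The first convergent with p² − 20·q² = 1 gives the fundamental solution (x₁, y₁) = (9, 2).
Step 2: Apply the recurrence (x_{n+1}, y_{n+1}) = (x₁x_n + 20y₁y_n, x₁y_n + y₁x_n) repeatedly.
  From (x_1, y_1) = (9, 2): x_2 = 9·9 + 20·2·2 = 161; y_2 = 9·2 + 2·9 = 36.
  From (x_2, y_2) = (161, 36): x_3 = 9·161 + 20·2·36 = 2889; y_3 = 9·36 + 2·161 = 646.
  From (x_3, y_3) = (2889, 646): x_4 = 9·2889 + 20·2·646 = 51841; y_4 = 9·646 + 2·2889 = 11592.
  From (x_4, y_4) = (51841, 11592): x_5 = 9·51841 + 20·2·11592 = 930249; y_5 = 9·11592 + 2·51841 = 208010.
  From (x_5, y_5) = (930249, 208010): x_6 = 9·930249 + 20·2·208010 = 16692641; y_6 = 9·208010 + 2·930249 = 3732588.
Step 3: Verify x_6² - 20·y_6² = 278644263554881 - 278644263554880 = 1 (should be 1). ✓

(x_1, y_1) = (9, 2); (x_6, y_6) = (16692641, 3732588).


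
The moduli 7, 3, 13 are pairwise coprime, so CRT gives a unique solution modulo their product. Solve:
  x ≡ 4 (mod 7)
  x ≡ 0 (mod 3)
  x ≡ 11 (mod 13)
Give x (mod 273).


Moduli 7, 3, 13 are pairwise coprime; by CRT there is a unique solution modulo M = 7 · 3 · 13 = 273.
Solve pairwise, accumulating the modulus:
  Start with x ≡ 4 (mod 7).
  Combine with x ≡ 0 (mod 3): since gcd(7, 3) = 1, we get a unique residue mod 21.
    Write x = 4 + 7·t and substitute into x ≡ 0 (mod 3): 7·t ≡ 0 − 4 = -4 (mod 3).
    Reduce coefficients mod 3: 1·t ≡ 2 (mod 3).
    So t ≡ 2 (mod 3).
    Then x = 4 + 7·2 = 18, valid modulo lcm(7, 3) = 21: x ≡ 18 (mod 21).
  Combine with x ≡ 11 (mod 13): since gcd(21, 13) = 1, we get a unique residue mod 273.
    Write x = 18 + 21·t and substitute into x ≡ 11 (mod 13): 21·t ≡ 11 − 18 = -7 (mod 13).
    Reduce coefficients mod 13: 8·t ≡ 6 (mod 13).
    The inverse of 8 mod 13 is 5 (since 8·5 = 40 = 3·13 + 1), so t ≡ 5·6 = 30 ≡ 4 (mod 13).
    Then x = 18 + 21·4 = 102, valid modulo lcm(21, 13) = 273: x ≡ 102 (mod 273).
Verify: 102 mod 7 = 4 ✓, 102 mod 3 = 0 ✓, 102 mod 13 = 11 ✓.

x ≡ 102 (mod 273).


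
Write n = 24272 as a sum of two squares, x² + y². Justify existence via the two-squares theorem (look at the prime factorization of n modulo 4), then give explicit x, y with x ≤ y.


Step 1: Factor n = 24272 = 2^4 · 37 · 41.
Step 2: Check the mod-4 condition on each prime factor: 2 = 2 (special); 37 ≡ 1 (mod 4), exponent 1; 41 ≡ 1 (mod 4), exponent 1.
All primes ≡ 3 (mod 4) appear to even exponent (or don't appear), so by the two-squares theorem n IS expressible as a sum of two squares.
Step 3: Build a representation. Group n = k² · m with k = 4 and m = 37 · 41 = 1517 (a product of primes ≡ 1 (mod 4)); a representation of m scales to one of n via (k·x)² + (k·y)² = k²(x² + y²). Each prime p ≡ 1 (mod 4) is itself a sum of two squares; find a² by testing p − a² for a perfect square:
  37: 37 − 1² = 36 = 6² ⇒ 37 = 1² + 6².
  41: 41 − 1² = 40, 41 − 2² = 37, 41 − 3² = 32, 41 − 4² = 25 = 5² ⇒ 41 = 4² + 5².
  Combine using the Brahmagupta–Fibonacci identity (a² + b²)(c² + d²) = (ac − bd)² + (ad + bc)² = (ac + bd)² + (ad − bc)²:
  37 · 41 = 1517: from (1² + 6²)(4² + 5²), take (1·4 − 6·5, 1·5 + 6·4) = (4 − 30, 5 + 24) = (-26, 29); dropping signs (only squares matter) gives (26, 29); check 26² + 29² = 676 + 841 = 1517 ✓.
  Scale by k = 4: (4·26, 4·29) = (104, 116).
Step 4: Order so x ≤ y and verify: 104² + 116² = 10816 + 13456 = 24272 = n. ✓

n = 24272 = 104² + 116² (one valid representation with x ≤ y).


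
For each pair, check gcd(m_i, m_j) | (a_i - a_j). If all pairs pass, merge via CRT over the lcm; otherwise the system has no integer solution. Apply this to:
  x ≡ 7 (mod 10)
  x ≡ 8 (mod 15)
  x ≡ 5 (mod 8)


Moduli 10, 15, 8 are not pairwise coprime, so CRT works modulo lcm(m_i) when all pairwise compatibility conditions hold.
Pairwise compatibility: gcd(m_i, m_j) must divide a_i - a_j for every pair.
Merge one congruence at a time:
  Start: x ≡ 7 (mod 10).
  Combine with x ≡ 8 (mod 15): gcd(10, 15) = 5, and 8 - 7 = 1 is NOT divisible by 5.
    ⇒ system is inconsistent (no integer solution).

No solution (the system is inconsistent).


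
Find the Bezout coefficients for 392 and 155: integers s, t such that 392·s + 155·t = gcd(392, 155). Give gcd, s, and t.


Euclidean algorithm on (392, 155) — divide until remainder is 0:
  392 = 2 · 155 + 82
  155 = 1 · 82 + 73
  82 = 1 · 73 + 9
  73 = 8 · 9 + 1
  9 = 9 · 1 + 0
gcd(392, 155) = 1.
Track Bezout coefficients alongside the remainders: start with r₀ = 392 = a·1 + b·0 (s = 1, t = 0) and r₁ = 155 = a·0 + b·1 (s = 0, t = 1); each new remainder r_{k+1} = r_{k-1} − q_k·r_k inherits s_{k+1} = s_{k-1} − q_k·s_k, t_{k+1} = t_{k-1} − q_k·t_k, so r_k = a·s_k + b·t_k at every step:
  q = 2: r = 82, s = 1 − 2·0 = 1, t = 0 − 2·1 = -2  (check: 392·1 + 155·(-2) = 82)
  q = 1: r = 73, s = 0 − 1·1 = -1, t = 1 − 1·(-2) = 3  (check: 392·(-1) + 155·3 = 73)
  q = 1: r = 9, s = 1 − 1·(-1) = 2, t = -2 − 1·3 = -5  (check: 392·2 + 155·(-5) = 9)
  q = 8: r = 1, s = -1 − 8·2 = -17, t = 3 − 8·(-5) = 43  (check: 392·(-17) + 155·43 = 1)
The row with r = 1 (the gcd) gives the Bezout coefficients s = -17, t = 43.
Result: 392 · (-17) + 155 · (43) = 1.

gcd(392, 155) = 1; s = -17, t = 43 (check: 392·(-17) + 155·43 = 1).


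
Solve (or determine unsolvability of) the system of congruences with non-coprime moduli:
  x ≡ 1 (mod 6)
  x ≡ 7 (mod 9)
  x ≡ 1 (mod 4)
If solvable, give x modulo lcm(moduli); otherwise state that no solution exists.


Moduli 6, 9, 4 are not pairwise coprime, so CRT works modulo lcm(m_i) when all pairwise compatibility conditions hold.
Pairwise compatibility: gcd(m_i, m_j) must divide a_i - a_j for every pair.
Merge one congruence at a time:
  Start: x ≡ 1 (mod 6).
  Combine with x ≡ 7 (mod 9): gcd(6, 9) = 3; 7 - 1 = 6, which IS divisible by 3, so compatible.
    Write x = 1 + 6·t and substitute into x ≡ 7 (mod 9): 6·t ≡ 7 − 1 = 6 (mod 9).
    Divide the congruence (and modulus) by g = 3: 2·t ≡ 2 (mod 3).
    The inverse of 2 mod 3 is 2 (since 2·2 = 4 = 1·3 + 1), so t ≡ 2·2 = 4 ≡ 1 (mod 3).
    Then x = 1 + 6·1 = 7, valid modulo lcm(6, 9) = 18: x ≡ 7 (mod 18).
  Combine with x ≡ 1 (mod 4): gcd(18, 4) = 2; 1 - 7 = -6, which IS divisible by 2, so compatible.
    Write x = 7 + 18·t and substitute into x ≡ 1 (mod 4): 18·t ≡ 1 − 7 = -6 (mod 4).
    Divide the congruence (and modulus) by g = 2: 9·t ≡ -3 (mod 2).
    Reduce coefficients mod 2: 1·t ≡ 1 (mod 2).
    So t ≡ 1 (mod 2).
    Then x = 7 + 18·1 = 25, valid modulo lcm(18, 4) = 36: x ≡ 25 (mod 36).
Verify: 25 mod 6 = 1, 25 mod 9 = 7, 25 mod 4 = 1.

x ≡ 25 (mod 36).


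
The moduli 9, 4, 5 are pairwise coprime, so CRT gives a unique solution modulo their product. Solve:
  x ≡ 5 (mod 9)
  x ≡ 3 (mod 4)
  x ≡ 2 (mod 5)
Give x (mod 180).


Moduli 9, 4, 5 are pairwise coprime; by CRT there is a unique solution modulo M = 9 · 4 · 5 = 180.
Solve pairwise, accumulating the modulus:
  Start with x ≡ 5 (mod 9).
  Combine with x ≡ 3 (mod 4): since gcd(9, 4) = 1, we get a unique residue mod 36.
    Write x = 5 + 9·t and substitute into x ≡ 3 (mod 4): 9·t ≡ 3 − 5 = -2 (mod 4).
    Reduce coefficients mod 4: 1·t ≡ 2 (mod 4).
    So t ≡ 2 (mod 4).
    Then x = 5 + 9·2 = 23, valid modulo lcm(9, 4) = 36: x ≡ 23 (mod 36).
  Combine with x ≡ 2 (mod 5): since gcd(36, 5) = 1, we get a unique residue mod 180.
    Write x = 23 + 36·t and substitute into x ≡ 2 (mod 5): 36·t ≡ 2 − 23 = -21 (mod 5).
    Reduce coefficients mod 5: 1·t ≡ 4 (mod 5).
    So t ≡ 4 (mod 5).
    Then x = 23 + 36·4 = 167, valid modulo lcm(36, 5) = 180: x ≡ 167 (mod 180).
Verify: 167 mod 9 = 5 ✓, 167 mod 4 = 3 ✓, 167 mod 5 = 2 ✓.

x ≡ 167 (mod 180).


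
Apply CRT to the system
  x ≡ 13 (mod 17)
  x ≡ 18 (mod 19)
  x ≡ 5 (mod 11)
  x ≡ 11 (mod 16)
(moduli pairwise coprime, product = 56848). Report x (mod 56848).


Product of moduli M = 17 · 19 · 11 · 16 = 56848.
Merge one congruence at a time:
  Start: x ≡ 13 (mod 17).
  Combine with x ≡ 18 (mod 19); new modulus lcm = 323.
    Write x = 13 + 17·t and substitute into x ≡ 18 (mod 19): 17·t ≡ 18 − 13 = 5 (mod 19).
    The inverse of 17 mod 19 is 9 (since 17·9 = 153 = 8·19 + 1), so t ≡ 9·5 = 45 ≡ 7 (mod 19).
    Then x = 13 + 17·7 = 132, valid modulo lcm(17, 19) = 323: x ≡ 132 (mod 323).
  Combine with x ≡ 5 (mod 11); new modulus lcm = 3553.
    Write x = 132 + 323·t and substitute into x ≡ 5 (mod 11): 323·t ≡ 5 − 132 = -127 (mod 11).
    Reduce coefficients mod 11: 4·t ≡ 5 (mod 11).
    The inverse of 4 mod 11 is 3 (since 4·3 = 12 = 1·11 + 1), so t ≡ 3·5 = 15 ≡ 4 (mod 11).
    Then x = 132 + 323·4 = 1424, valid modulo lcm(323, 11) = 3553: x ≡ 1424 (mod 3553).
  Combine with x ≡ 11 (mod 16); new modulus lcm = 56848.
    Write x = 1424 + 3553·t and substitute into x ≡ 11 (mod 16): 3553·t ≡ 11 − 1424 = -1413 (mod 16).
    Reduce coefficients mod 16: 1·t ≡ 11 (mod 16).
    So t ≡ 11 (mod 16).
    Then x = 1424 + 3553·11 = 40507, valid modulo lcm(3553, 16) = 56848: x ≡ 40507 (mod 56848).
Verify against each original: 40507 mod 17 = 13, 40507 mod 19 = 18, 40507 mod 11 = 5, 40507 mod 16 = 11.

x ≡ 40507 (mod 56848).


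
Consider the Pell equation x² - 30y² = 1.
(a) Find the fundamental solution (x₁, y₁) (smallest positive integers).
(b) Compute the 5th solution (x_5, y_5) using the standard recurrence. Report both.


Step 1: Find the fundamental solution (x₁, y₁) of x² - 30y² = 1.
  Expand √30 as a continued fraction. a₀ = ⌊√30⌋ = 5; iterate m_{k+1} = d_k·a_k − m_k, d_{k+1} = (30 − m_{k+1}²)/d_k, a_{k+1} = ⌊(a₀ + m_{k+1})/d_{k+1}⌋ (starting m₀ = 0, d₀ = 1), with convergents p_k = a_k·p_{k-1} + p_{k-2}, q_k = a_k·q_{k-1} + q_{k-2} (p₋₁ = 1, q₋₁ = 0):
  k = 0: a₀ = 5; p₀/q₀ = 5/1; p₀² − 30·q₀² = 25 − 30 = -5.
  k = 1: m = 5, d = 5, a = ⌊(5 + 5)/5⌋ = 2; p/q = (2·5 + 1)/(2·1 + 0) = 11/2; p² − 30·q² = 121 − 120 = 1.
  The first convergent with p² − 30·q² = 1 gives the fundamental solution (x₁, y₁) = (11, 2).
Step 2: Apply the recurrence (x_{n+1}, y_{n+1}) = (x₁x_n + 30y₁y_n, x₁y_n + y₁x_n) repeatedly.
  From (x_1, y_1) = (11, 2): x_2 = 11·11 + 30·2·2 = 241; y_2 = 11·2 + 2·11 = 44.
  From (x_2, y_2) = (241, 44): x_3 = 11·241 + 30·2·44 = 5291; y_3 = 11·44 + 2·241 = 966.
  From (x_3, y_3) = (5291, 966): x_4 = 11·5291 + 30·2·966 = 116161; y_4 = 11·966 + 2·5291 = 21208.
  From (x_4, y_4) = (116161, 21208): x_5 = 11·116161 + 30·2·21208 = 2550251; y_5 = 11·21208 + 2·116161 = 465610.
Step 3: Verify x_5² - 30·y_5² = 6503780163001 - 6503780163000 = 1 (should be 1). ✓

(x_1, y_1) = (11, 2); (x_5, y_5) = (2550251, 465610).


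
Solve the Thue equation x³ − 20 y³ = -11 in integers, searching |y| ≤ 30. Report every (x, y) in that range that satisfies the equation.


The equation is x³ - 20y³ = -11. For fixed y, x³ = 20·y³ − 11, so a solution requires the RHS to be a perfect cube.
Strategy: iterate y from -30 to 30, compute RHS = 20·y³ − 11, and check whether it is a (positive or negative) perfect cube.
Check small values of y:
  y = 0: RHS = -11 is not a perfect cube.
  y = 1: RHS = 9 is not a perfect cube.
  y = -1: RHS = -31 is not a perfect cube.
  y = 2: RHS = 149 is not a perfect cube.
  y = -2: RHS = -171 is not a perfect cube.
  y = 3: RHS = 529 is not a perfect cube.
  y = -3: RHS = -551 is not a perfect cube.
Continuing the search up to |y| = 30 finds no solutions either.
No (x, y) in the scanned range satisfies the equation.

No integer solutions with |y| ≤ 30.


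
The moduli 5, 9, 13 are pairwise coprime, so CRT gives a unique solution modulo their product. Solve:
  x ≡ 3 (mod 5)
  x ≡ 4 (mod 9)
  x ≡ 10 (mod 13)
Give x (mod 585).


Moduli 5, 9, 13 are pairwise coprime; by CRT there is a unique solution modulo M = 5 · 9 · 13 = 585.
Solve pairwise, accumulating the modulus:
  Start with x ≡ 3 (mod 5).
  Combine with x ≡ 4 (mod 9): since gcd(5, 9) = 1, we get a unique residue mod 45.
    Write x = 3 + 5·t and substitute into x ≡ 4 (mod 9): 5·t ≡ 4 − 3 = 1 (mod 9).
    The inverse of 5 mod 9 is 2 (since 5·2 = 10 = 1·9 + 1), so t ≡ 2·1 = 2 ≡ 2 (mod 9).
    Then x = 3 + 5·2 = 13, valid modulo lcm(5, 9) = 45: x ≡ 13 (mod 45).
  Combine with x ≡ 10 (mod 13): since gcd(45, 13) = 1, we get a unique residue mod 585.
    Write x = 13 + 45·t and substitute into x ≡ 10 (mod 13): 45·t ≡ 10 − 13 = -3 (mod 13).
    Reduce coefficients mod 13: 6·t ≡ 10 (mod 13).
    The inverse of 6 mod 13 is 11 (since 6·11 = 66 = 5·13 + 1), so t ≡ 11·10 = 110 ≡ 6 (mod 13).
    Then x = 13 + 45·6 = 283, valid modulo lcm(45, 13) = 585: x ≡ 283 (mod 585).
Verify: 283 mod 5 = 3 ✓, 283 mod 9 = 4 ✓, 283 mod 13 = 10 ✓.

x ≡ 283 (mod 585).


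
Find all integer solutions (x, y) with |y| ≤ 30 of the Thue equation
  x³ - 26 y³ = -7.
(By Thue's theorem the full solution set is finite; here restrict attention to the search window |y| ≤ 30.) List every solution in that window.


The equation is x³ - 26y³ = -7. For fixed y, x³ = 26·y³ − 7, so a solution requires the RHS to be a perfect cube.
Strategy: iterate y from -30 to 30, compute RHS = 26·y³ − 7, and check whether it is a (positive or negative) perfect cube.
Check small values of y:
  y = 0: RHS = -7 is not a perfect cube.
  y = 1: RHS = 19 is not a perfect cube.
  y = -1: RHS = -33 is not a perfect cube.
  y = 2: RHS = 201 is not a perfect cube.
  y = -2: RHS = -215 is not a perfect cube.
  y = 3: RHS = 695 is not a perfect cube.
  y = -3: RHS = -709 is not a perfect cube.
Continuing the search up to |y| = 30 finds no solutions either.
No (x, y) in the scanned range satisfies the equation.

No integer solutions with |y| ≤ 30.


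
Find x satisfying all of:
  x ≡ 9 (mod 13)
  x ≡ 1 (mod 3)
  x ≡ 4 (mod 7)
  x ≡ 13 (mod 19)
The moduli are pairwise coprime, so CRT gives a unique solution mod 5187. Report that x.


Product of moduli M = 13 · 3 · 7 · 19 = 5187.
Merge one congruence at a time:
  Start: x ≡ 9 (mod 13).
  Combine with x ≡ 1 (mod 3); new modulus lcm = 39.
    Write x = 9 + 13·t and substitute into x ≡ 1 (mod 3): 13·t ≡ 1 − 9 = -8 (mod 3).
    Reduce coefficients mod 3: 1·t ≡ 1 (mod 3).
    So t ≡ 1 (mod 3).
    Then x = 9 + 13·1 = 22, valid modulo lcm(13, 3) = 39: x ≡ 22 (mod 39).
  Combine with x ≡ 4 (mod 7); new modulus lcm = 273.
    Write x = 22 + 39·t and substitute into x ≡ 4 (mod 7): 39·t ≡ 4 − 22 = -18 (mod 7).
    Reduce coefficients mod 7: 4·t ≡ 3 (mod 7).
    The inverse of 4 mod 7 is 2 (since 4·2 = 8 = 1·7 + 1), so t ≡ 2·3 = 6 ≡ 6 (mod 7).
    Then x = 22 + 39·6 = 256, valid modulo lcm(39, 7) = 273: x ≡ 256 (mod 273).
  Combine with x ≡ 13 (mod 19); new modulus lcm = 5187.
    Write x = 256 + 273·t and substitute into x ≡ 13 (mod 19): 273·t ≡ 13 − 256 = -243 (mod 19).
    Reduce coefficients mod 19: 7·t ≡ 4 (mod 19).
    The inverse of 7 mod 19 is 11 (since 7·11 = 77 = 4·19 + 1), so t ≡ 11·4 = 44 ≡ 6 (mod 19).
    Then x = 256 + 273·6 = 1894, valid modulo lcm(273, 19) = 5187: x ≡ 1894 (mod 5187).
Verify against each original: 1894 mod 13 = 9, 1894 mod 3 = 1, 1894 mod 7 = 4, 1894 mod 19 = 13.

x ≡ 1894 (mod 5187).


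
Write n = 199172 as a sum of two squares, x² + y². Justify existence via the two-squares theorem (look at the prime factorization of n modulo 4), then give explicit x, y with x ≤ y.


Step 1: Factor n = 199172 = 2^2 · 17 · 29 · 101.
Step 2: Check the mod-4 condition on each prime factor: 2 = 2 (special); 17 ≡ 1 (mod 4), exponent 1; 29 ≡ 1 (mod 4), exponent 1; 101 ≡ 1 (mod 4), exponent 1.
All primes ≡ 3 (mod 4) appear to even exponent (or don't appear), so by the two-squares theorem n IS expressible as a sum of two squares.
Step 3: Build a representation. Group n = k² · m with k = 2 and m = 17 · 29 · 101 = 49793 (a product of primes ≡ 1 (mod 4)); a representation of m scales to one of n via (k·x)² + (k·y)² = k²(x² + y²). Each prime p ≡ 1 (mod 4) is itself a sum of two squares; find a² by testing p − a² for a perfect square:
  17: 17 − 1² = 16 = 4² ⇒ 17 = 1² + 4².
  29: 29 − 1² = 28, 29 − 2² = 25 = 5² ⇒ 29 = 2² + 5².
  101: 101 − 1² = 100 = 10² ⇒ 101 = 1² + 10².
  Combine using the Brahmagupta–Fibonacci identity (a² + b²)(c² + d²) = (ac − bd)² + (ad + bc)² = (ac + bd)² + (ad − bc)²:
  17 · 29 = 493: from (1² + 4²)(2² + 5²), take (1·2 − 4·5, 1·5 + 4·2) = (2 − 20, 5 + 8) = (-18, 13); dropping signs (only squares matter) gives (18, 13); check 18² + 13² = 324 + 169 = 493 ✓.
  493 · 101 = 49793: from (18² + 13²)(1² + 10²), take (18·1 − 13·10, 18·10 + 13·1) = (18 − 130, 180 + 13) = (-112, 193); dropping signs (only squares matter) gives (112, 193); check 112² + 193² = 12544 + 37249 = 49793 ✓.
  Scale by k = 2: (2·112, 2·193) = (224, 386).
Step 4: Order so x ≤ y and verify: 224² + 386² = 50176 + 148996 = 199172 = n. ✓

n = 199172 = 224² + 386² (one valid representation with x ≤ y).


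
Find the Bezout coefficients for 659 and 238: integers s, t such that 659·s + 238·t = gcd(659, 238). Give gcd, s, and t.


Euclidean algorithm on (659, 238) — divide until remainder is 0:
  659 = 2 · 238 + 183
  238 = 1 · 183 + 55
  183 = 3 · 55 + 18
  55 = 3 · 18 + 1
  18 = 18 · 1 + 0
gcd(659, 238) = 1.
Track Bezout coefficients alongside the remainders: start with r₀ = 659 = a·1 + b·0 (s = 1, t = 0) and r₁ = 238 = a·0 + b·1 (s = 0, t = 1); each new remainder r_{k+1} = r_{k-1} − q_k·r_k inherits s_{k+1} = s_{k-1} − q_k·s_k, t_{k+1} = t_{k-1} − q_k·t_k, so r_k = a·s_k + b·t_k at every step:
  q = 2: r = 183, s = 1 − 2·0 = 1, t = 0 − 2·1 = -2  (check: 659·1 + 238·(-2) = 183)
  q = 1: r = 55, s = 0 − 1·1 = -1, t = 1 − 1·(-2) = 3  (check: 659·(-1) + 238·3 = 55)
  q = 3: r = 18, s = 1 − 3·(-1) = 4, t = -2 − 3·3 = -11  (check: 659·4 + 238·(-11) = 18)
  q = 3: r = 1, s = -1 − 3·4 = -13, t = 3 − 3·(-11) = 36  (check: 659·(-13) + 238·36 = 1)
The row with r = 1 (the gcd) gives the Bezout coefficients s = -13, t = 36.
Result: 659 · (-13) + 238 · (36) = 1.

gcd(659, 238) = 1; s = -13, t = 36 (check: 659·(-13) + 238·36 = 1).


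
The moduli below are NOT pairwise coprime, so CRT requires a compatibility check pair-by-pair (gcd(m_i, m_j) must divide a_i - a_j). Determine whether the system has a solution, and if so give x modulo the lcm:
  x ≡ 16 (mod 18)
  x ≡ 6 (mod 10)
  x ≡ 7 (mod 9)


Moduli 18, 10, 9 are not pairwise coprime, so CRT works modulo lcm(m_i) when all pairwise compatibility conditions hold.
Pairwise compatibility: gcd(m_i, m_j) must divide a_i - a_j for every pair.
Merge one congruence at a time:
  Start: x ≡ 16 (mod 18).
  Combine with x ≡ 6 (mod 10): gcd(18, 10) = 2; 6 - 16 = -10, which IS divisible by 2, so compatible.
    Write x = 16 + 18·t and substitute into x ≡ 6 (mod 10): 18·t ≡ 6 − 16 = -10 (mod 10).
    Divide the congruence (and modulus) by g = 2: 9·t ≡ -5 (mod 5).
    Reduce coefficients mod 5: 4·t ≡ 0 (mod 5).
    The inverse of 4 mod 5 is 4 (since 4·4 = 16 = 3·5 + 1), so t ≡ 4·0 = 0 ≡ 0 (mod 5).
    Then x = 16 + 18·0 = 16, valid modulo lcm(18, 10) = 90: x ≡ 16 (mod 90).
  Combine with x ≡ 7 (mod 9): gcd(90, 9) = 9; 7 - 16 = -9, which IS divisible by 9, so compatible.
    Write x = 16 + 90·t and substitute into x ≡ 7 (mod 9): 90·t ≡ 7 − 16 = -9 (mod 9).
    Divide the congruence (and modulus) by g = 9: 10·t ≡ -1 (mod 1).
    Modulo 1 every t works; take t = 0.
    Then x = 16 + 90·0 = 16, valid modulo lcm(90, 9) = 90: x ≡ 16 (mod 90).
Verify: 16 mod 18 = 16, 16 mod 10 = 6, 16 mod 9 = 7.

x ≡ 16 (mod 90).


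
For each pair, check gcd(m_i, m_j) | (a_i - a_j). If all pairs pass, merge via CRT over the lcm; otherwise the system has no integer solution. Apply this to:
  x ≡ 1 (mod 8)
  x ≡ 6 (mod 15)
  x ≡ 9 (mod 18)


Moduli 8, 15, 18 are not pairwise coprime, so CRT works modulo lcm(m_i) when all pairwise compatibility conditions hold.
Pairwise compatibility: gcd(m_i, m_j) must divide a_i - a_j for every pair.
Merge one congruence at a time:
  Start: x ≡ 1 (mod 8).
  Combine with x ≡ 6 (mod 15): gcd(8, 15) = 1; 6 - 1 = 5, which IS divisible by 1, so compatible.
    Write x = 1 + 8·t and substitute into x ≡ 6 (mod 15): 8·t ≡ 6 − 1 = 5 (mod 15).
    The inverse of 8 mod 15 is 2 (since 8·2 = 16 = 1·15 + 1), so t ≡ 2·5 = 10 ≡ 10 (mod 15).
    Then x = 1 + 8·10 = 81, valid modulo lcm(8, 15) = 120: x ≡ 81 (mod 120).
  Combine with x ≡ 9 (mod 18): gcd(120, 18) = 6; 9 - 81 = -72, which IS divisible by 6, so compatible.
    Write x = 81 + 120·t and substitute into x ≡ 9 (mod 18): 120·t ≡ 9 − 81 = -72 (mod 18).
    Divide the congruence (and modulus) by g = 6: 20·t ≡ -12 (mod 3).
    Reduce coefficients mod 3: 2·t ≡ 0 (mod 3).
    The inverse of 2 mod 3 is 2 (since 2·2 = 4 = 1·3 + 1), so t ≡ 2·0 = 0 ≡ 0 (mod 3).
    Then x = 81 + 120·0 = 81, valid modulo lcm(120, 18) = 360: x ≡ 81 (mod 360).
Verify: 81 mod 8 = 1, 81 mod 15 = 6, 81 mod 18 = 9.

x ≡ 81 (mod 360).


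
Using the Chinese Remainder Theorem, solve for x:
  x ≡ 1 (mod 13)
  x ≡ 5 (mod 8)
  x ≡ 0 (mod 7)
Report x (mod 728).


Moduli 13, 8, 7 are pairwise coprime; by CRT there is a unique solution modulo M = 13 · 8 · 7 = 728.
Solve pairwise, accumulating the modulus:
  Start with x ≡ 1 (mod 13).
  Combine with x ≡ 5 (mod 8): since gcd(13, 8) = 1, we get a unique residue mod 104.
    Write x = 1 + 13·t and substitute into x ≡ 5 (mod 8): 13·t ≡ 5 − 1 = 4 (mod 8).
    Reduce coefficients mod 8: 5·t ≡ 4 (mod 8).
    The inverse of 5 mod 8 is 5 (since 5·5 = 25 = 3·8 + 1), so t ≡ 5·4 = 20 ≡ 4 (mod 8).
    Then x = 1 + 13·4 = 53, valid modulo lcm(13, 8) = 104: x ≡ 53 (mod 104).
  Combine with x ≡ 0 (mod 7): since gcd(104, 7) = 1, we get a unique residue mod 728.
    Write x = 53 + 104·t and substitute into x ≡ 0 (mod 7): 104·t ≡ 0 − 53 = -53 (mod 7).
    Reduce coefficients mod 7: 6·t ≡ 3 (mod 7).
    The inverse of 6 mod 7 is 6 (since 6·6 = 36 = 5·7 + 1), so t ≡ 6·3 = 18 ≡ 4 (mod 7).
    Then x = 53 + 104·4 = 469, valid modulo lcm(104, 7) = 728: x ≡ 469 (mod 728).
Verify: 469 mod 13 = 1 ✓, 469 mod 8 = 5 ✓, 469 mod 7 = 0 ✓.

x ≡ 469 (mod 728).


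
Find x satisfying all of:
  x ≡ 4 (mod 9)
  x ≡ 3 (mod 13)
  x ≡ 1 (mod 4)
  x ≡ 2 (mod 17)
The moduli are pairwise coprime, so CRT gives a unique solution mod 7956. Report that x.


Product of moduli M = 9 · 13 · 4 · 17 = 7956.
Merge one congruence at a time:
  Start: x ≡ 4 (mod 9).
  Combine with x ≡ 3 (mod 13); new modulus lcm = 117.
    Write x = 4 + 9·t and substitute into x ≡ 3 (mod 13): 9·t ≡ 3 − 4 = -1 (mod 13).
    Reduce coefficients mod 13: 9·t ≡ 12 (mod 13).
    The inverse of 9 mod 13 is 3 (since 9·3 = 27 = 2·13 + 1), so t ≡ 3·12 = 36 ≡ 10 (mod 13).
    Then x = 4 + 9·10 = 94, valid modulo lcm(9, 13) = 117: x ≡ 94 (mod 117).
  Combine with x ≡ 1 (mod 4); new modulus lcm = 468.
    Write x = 94 + 117·t and substitute into x ≡ 1 (mod 4): 117·t ≡ 1 − 94 = -93 (mod 4).
    Reduce coefficients mod 4: 1·t ≡ 3 (mod 4).
    So t ≡ 3 (mod 4).
    Then x = 94 + 117·3 = 445, valid modulo lcm(117, 4) = 468: x ≡ 445 (mod 468).
  Combine with x ≡ 2 (mod 17); new modulus lcm = 7956.
    Write x = 445 + 468·t and substitute into x ≡ 2 (mod 17): 468·t ≡ 2 − 445 = -443 (mod 17).
    Reduce coefficients mod 17: 9·t ≡ 16 (mod 17).
    The inverse of 9 mod 17 is 2 (since 9·2 = 18 = 1·17 + 1), so t ≡ 2·16 = 32 ≡ 15 (mod 17).
    Then x = 445 + 468·15 = 7465, valid modulo lcm(468, 17) = 7956: x ≡ 7465 (mod 7956).
Verify against each original: 7465 mod 9 = 4, 7465 mod 13 = 3, 7465 mod 4 = 1, 7465 mod 17 = 2.

x ≡ 7465 (mod 7956).


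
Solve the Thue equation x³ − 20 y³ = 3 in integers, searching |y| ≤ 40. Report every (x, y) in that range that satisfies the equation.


The equation is x³ - 20y³ = 3. For fixed y, x³ = 20·y³ + 3, so a solution requires the RHS to be a perfect cube.
Strategy: iterate y from -40 to 40, compute RHS = 20·y³ + 3, and check whether it is a (positive or negative) perfect cube.
Check small values of y:
  y = 0: RHS = 3 is not a perfect cube.
  y = 1: RHS = 23 is not a perfect cube.
  y = -1: RHS = -17 is not a perfect cube.
  y = 2: RHS = 163 is not a perfect cube.
  y = -2: RHS = -157 is not a perfect cube.
  y = 3: RHS = 543 is not a perfect cube.
  y = -3: RHS = -537 is not a perfect cube.
Continuing the search up to |y| = 40 finds no solutions either.
No (x, y) in the scanned range satisfies the equation.

No integer solutions with |y| ≤ 40.


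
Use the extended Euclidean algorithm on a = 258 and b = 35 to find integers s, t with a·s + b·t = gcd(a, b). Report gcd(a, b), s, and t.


Euclidean algorithm on (258, 35) — divide until remainder is 0:
  258 = 7 · 35 + 13
  35 = 2 · 13 + 9
  13 = 1 · 9 + 4
  9 = 2 · 4 + 1
  4 = 4 · 1 + 0
gcd(258, 35) = 1.
Track Bezout coefficients alongside the remainders: start with r₀ = 258 = a·1 + b·0 (s = 1, t = 0) and r₁ = 35 = a·0 + b·1 (s = 0, t = 1); each new remainder r_{k+1} = r_{k-1} − q_k·r_k inherits s_{k+1} = s_{k-1} − q_k·s_k, t_{k+1} = t_{k-1} − q_k·t_k, so r_k = a·s_k + b·t_k at every step:
  q = 7: r = 13, s = 1 − 7·0 = 1, t = 0 − 7·1 = -7  (check: 258·1 + 35·(-7) = 13)
  q = 2: r = 9, s = 0 − 2·1 = -2, t = 1 − 2·(-7) = 15  (check: 258·(-2) + 35·15 = 9)
  q = 1: r = 4, s = 1 − 1·(-2) = 3, t = -7 − 1·15 = -22  (check: 258·3 + 35·(-22) = 4)
  q = 2: r = 1, s = -2 − 2·3 = -8, t = 15 − 2·(-22) = 59  (check: 258·(-8) + 35·59 = 1)
The row with r = 1 (the gcd) gives the Bezout coefficients s = -8, t = 59.
Result: 258 · (-8) + 35 · (59) = 1.

gcd(258, 35) = 1; s = -8, t = 59 (check: 258·(-8) + 35·59 = 1).


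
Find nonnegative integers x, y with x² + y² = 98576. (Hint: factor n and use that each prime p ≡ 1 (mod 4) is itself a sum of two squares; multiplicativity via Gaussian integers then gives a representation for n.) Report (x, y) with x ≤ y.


Step 1: Factor n = 98576 = 2^4 · 61 · 101.
Step 2: Check the mod-4 condition on each prime factor: 2 = 2 (special); 61 ≡ 1 (mod 4), exponent 1; 101 ≡ 1 (mod 4), exponent 1.
All primes ≡ 3 (mod 4) appear to even exponent (or don't appear), so by the two-squares theorem n IS expressible as a sum of two squares.
Step 3: Build a representation. Group n = k² · m with k = 4 and m = 61 · 101 = 6161 (a product of primes ≡ 1 (mod 4)); a representation of m scales to one of n via (k·x)² + (k·y)² = k²(x² + y²). Each prime p ≡ 1 (mod 4) is itself a sum of two squares; find a² by testing p − a² for a perfect square:
  61: 61 − 1² = 60, 61 − 2² = 57, 61 − 3² = 52, 61 − 4² = 45, 61 − 5² = 36 = 6² ⇒ 61 = 5² + 6².
  101: 101 − 1² = 100 = 10² ⇒ 101 = 1² + 10².
  Combine using the Brahmagupta–Fibonacci identity (a² + b²)(c² + d²) = (ac − bd)² + (ad + bc)² = (ac + bd)² + (ad − bc)²:
  61 · 101 = 6161: from (5² + 6²)(1² + 10²), take (5·1 − 6·10, 5·10 + 6·1) = (5 − 60, 50 + 6) = (-55, 56); dropping signs (only squares matter) gives (55, 56); check 55² + 56² = 3025 + 3136 = 6161 ✓.
  Scale by k = 4: (4·55, 4·56) = (220, 224).
Step 4: Order so x ≤ y and verify: 220² + 224² = 48400 + 50176 = 98576 = n. ✓

n = 98576 = 220² + 224² (one valid representation with x ≤ y).


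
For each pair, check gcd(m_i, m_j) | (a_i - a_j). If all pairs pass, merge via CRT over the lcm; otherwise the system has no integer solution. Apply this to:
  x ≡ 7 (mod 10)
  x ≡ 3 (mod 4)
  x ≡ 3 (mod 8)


Moduli 10, 4, 8 are not pairwise coprime, so CRT works modulo lcm(m_i) when all pairwise compatibility conditions hold.
Pairwise compatibility: gcd(m_i, m_j) must divide a_i - a_j for every pair.
Merge one congruence at a time:
  Start: x ≡ 7 (mod 10).
  Combine with x ≡ 3 (mod 4): gcd(10, 4) = 2; 3 - 7 = -4, which IS divisible by 2, so compatible.
    Write x = 7 + 10·t and substitute into x ≡ 3 (mod 4): 10·t ≡ 3 − 7 = -4 (mod 4).
    Divide the congruence (and modulus) by g = 2: 5·t ≡ -2 (mod 2).
    Reduce coefficients mod 2: 1·t ≡ 0 (mod 2).
    So t ≡ 0 (mod 2).
    Then x = 7 + 10·0 = 7, valid modulo lcm(10, 4) = 20: x ≡ 7 (mod 20).
  Combine with x ≡ 3 (mod 8): gcd(20, 8) = 4; 3 - 7 = -4, which IS divisible by 4, so compatible.
    Write x = 7 + 20·t and substitute into x ≡ 3 (mod 8): 20·t ≡ 3 − 7 = -4 (mod 8).
    Divide the congruence (and modulus) by g = 4: 5·t ≡ -1 (mod 2).
    Reduce coefficients mod 2: 1·t ≡ 1 (mod 2).
    So t ≡ 1 (mod 2).
    Then x = 7 + 20·1 = 27, valid modulo lcm(20, 8) = 40: x ≡ 27 (mod 40).
Verify: 27 mod 10 = 7, 27 mod 4 = 3, 27 mod 8 = 3.

x ≡ 27 (mod 40).


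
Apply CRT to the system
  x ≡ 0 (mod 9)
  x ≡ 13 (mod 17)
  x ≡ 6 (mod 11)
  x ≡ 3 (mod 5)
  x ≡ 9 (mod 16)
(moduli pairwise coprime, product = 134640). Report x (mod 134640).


Product of moduli M = 9 · 17 · 11 · 5 · 16 = 134640.
Merge one congruence at a time:
  Start: x ≡ 0 (mod 9).
  Combine with x ≡ 13 (mod 17); new modulus lcm = 153.
    Write x = 0 + 9·t and substitute into x ≡ 13 (mod 17): 9·t ≡ 13 − 0 = 13 (mod 17).
    The inverse of 9 mod 17 is 2 (since 9·2 = 18 = 1·17 + 1), so t ≡ 2·13 = 26 ≡ 9 (mod 17).
    Then x = 0 + 9·9 = 81, valid modulo lcm(9, 17) = 153: x ≡ 81 (mod 153).
  Combine with x ≡ 6 (mod 11); new modulus lcm = 1683.
    Write x = 81 + 153·t and substitute into x ≡ 6 (mod 11): 153·t ≡ 6 − 81 = -75 (mod 11).
    Reduce coefficients mod 11: 10·t ≡ 2 (mod 11).
    The inverse of 10 mod 11 is 10 (since 10·10 = 100 = 9·11 + 1), so t ≡ 10·2 = 20 ≡ 9 (mod 11).
    Then x = 81 + 153·9 = 1458, valid modulo lcm(153, 11) = 1683: x ≡ 1458 (mod 1683).
  Combine with x ≡ 3 (mod 5); new modulus lcm = 8415.
    Write x = 1458 + 1683·t and substitute into x ≡ 3 (mod 5): 1683·t ≡ 3 − 1458 = -1455 (mod 5).
    Reduce coefficients mod 5: 3·t ≡ 0 (mod 5).
    The inverse of 3 mod 5 is 2 (since 3·2 = 6 = 1·5 + 1), so t ≡ 2·0 = 0 ≡ 0 (mod 5).
    Then x = 1458 + 1683·0 = 1458, valid modulo lcm(1683, 5) = 8415: x ≡ 1458 (mod 8415).
  Combine with x ≡ 9 (mod 16); new modulus lcm = 134640.
    Write x = 1458 + 8415·t and substitute into x ≡ 9 (mod 16): 8415·t ≡ 9 − 1458 = -1449 (mod 16).
    Reduce coefficients mod 16: 15·t ≡ 7 (mod 16).
    The inverse of 15 mod 16 is 15 (since 15·15 = 225 = 14·16 + 1), so t ≡ 15·7 = 105 ≡ 9 (mod 16).
    Then x = 1458 + 8415·9 = 77193, valid modulo lcm(8415, 16) = 134640: x ≡ 77193 (mod 134640).
Verify against each original: 77193 mod 9 = 0, 77193 mod 17 = 13, 77193 mod 11 = 6, 77193 mod 5 = 3, 77193 mod 16 = 9.

x ≡ 77193 (mod 134640).


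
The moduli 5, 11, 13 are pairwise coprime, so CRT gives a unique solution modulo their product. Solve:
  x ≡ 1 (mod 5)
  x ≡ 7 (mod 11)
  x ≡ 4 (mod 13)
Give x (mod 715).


Moduli 5, 11, 13 are pairwise coprime; by CRT there is a unique solution modulo M = 5 · 11 · 13 = 715.
Solve pairwise, accumulating the modulus:
  Start with x ≡ 1 (mod 5).
  Combine with x ≡ 7 (mod 11): since gcd(5, 11) = 1, we get a unique residue mod 55.
    Write x = 1 + 5·t and substitute into x ≡ 7 (mod 11): 5·t ≡ 7 − 1 = 6 (mod 11).
    The inverse of 5 mod 11 is 9 (since 5·9 = 45 = 4·11 + 1), so t ≡ 9·6 = 54 ≡ 10 (mod 11).
    Then x = 1 + 5·10 = 51, valid modulo lcm(5, 11) = 55: x ≡ 51 (mod 55).
  Combine with x ≡ 4 (mod 13): since gcd(55, 13) = 1, we get a unique residue mod 715.
    Write x = 51 + 55·t and substitute into x ≡ 4 (mod 13): 55·t ≡ 4 − 51 = -47 (mod 13).
    Reduce coefficients mod 13: 3·t ≡ 5 (mod 13).
    The inverse of 3 mod 13 is 9 (since 3·9 = 27 = 2·13 + 1), so t ≡ 9·5 = 45 ≡ 6 (mod 13).
    Then x = 51 + 55·6 = 381, valid modulo lcm(55, 13) = 715: x ≡ 381 (mod 715).
Verify: 381 mod 5 = 1 ✓, 381 mod 11 = 7 ✓, 381 mod 13 = 4 ✓.

x ≡ 381 (mod 715).


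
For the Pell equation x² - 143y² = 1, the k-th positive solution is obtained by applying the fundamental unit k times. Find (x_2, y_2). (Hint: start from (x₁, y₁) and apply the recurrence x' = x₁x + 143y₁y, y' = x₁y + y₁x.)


Step 1: Find the fundamental solution (x₁, y₁) of x² - 143y² = 1.
  Expand √143 as a continued fraction. a₀ = ⌊√143⌋ = 11; iterate m_{k+1} = d_k·a_k − m_k, d_{k+1} = (143 − m_{k+1}²)/d_k, a_{k+1} = ⌊(a₀ + m_{k+1})/d_{k+1}⌋ (starting m₀ = 0, d₀ = 1), with convergents p_k = a_k·p_{k-1} + p_{k-2}, q_k = a_k·q_{k-1} + q_{k-2} (p₋₁ = 1, q₋₁ = 0):
  k = 0: a₀ = 11; p₀/q₀ = 11/1; p₀² − 143·q₀² = 121 − 143 = -22.
  k = 1: m = 11, d = 22, a = ⌊(11 + 11)/22⌋ = 1; p/q = (1·11 + 1)/(1·1 + 0) = 12/1; p² − 143·q² = 144 − 143 = 1.
  The first convergent with p² − 143·q² = 1 gives the fundamental solution (x₁, y₁) = (12, 1).
Step 2: Apply the recurrence (x_{n+1}, y_{n+1}) = (x₁x_n + 143y₁y_n, x₁y_n + y₁x_n) repeatedly.
  From (x_1, y_1) = (12, 1): x_2 = 12·12 + 143·1·1 = 287; y_2 = 12·1 + 1·12 = 24.
Step 3: Verify x_2² - 143·y_2² = 82369 - 82368 = 1 (should be 1). ✓

(x_1, y_1) = (12, 1); (x_2, y_2) = (287, 24).


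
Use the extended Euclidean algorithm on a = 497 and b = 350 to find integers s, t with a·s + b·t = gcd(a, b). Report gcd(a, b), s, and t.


Euclidean algorithm on (497, 350) — divide until remainder is 0:
  497 = 1 · 350 + 147
  350 = 2 · 147 + 56
  147 = 2 · 56 + 35
  56 = 1 · 35 + 21
  35 = 1 · 21 + 14
  21 = 1 · 14 + 7
  14 = 2 · 7 + 0
gcd(497, 350) = 7.
Track Bezout coefficients alongside the remainders: start with r₀ = 497 = a·1 + b·0 (s = 1, t = 0) and r₁ = 350 = a·0 + b·1 (s = 0, t = 1); each new remainder r_{k+1} = r_{k-1} − q_k·r_k inherits s_{k+1} = s_{k-1} − q_k·s_k, t_{k+1} = t_{k-1} − q_k·t_k, so r_k = a·s_k + b·t_k at every step:
  q = 1: r = 147, s = 1 − 1·0 = 1, t = 0 − 1·1 = -1  (check: 497·1 + 350·(-1) = 147)
  q = 2: r = 56, s = 0 − 2·1 = -2, t = 1 − 2·(-1) = 3  (check: 497·(-2) + 350·3 = 56)
  q = 2: r = 35, s = 1 − 2·(-2) = 5, t = -1 − 2·3 = -7  (check: 497·5 + 350·(-7) = 35)
  q = 1: r = 21, s = -2 − 1·5 = -7, t = 3 − 1·(-7) = 10  (check: 497·(-7) + 350·10 = 21)
  q = 1: r = 14, s = 5 − 1·(-7) = 12, t = -7 − 1·10 = -17  (check: 497·12 + 350·(-17) = 14)
  q = 1: r = 7, s = -7 − 1·12 = -19, t = 10 − 1·(-17) = 27  (check: 497·(-19) + 350·27 = 7)
The row with r = 7 (the gcd) gives the Bezout coefficients s = -19, t = 27.
Result: 497 · (-19) + 350 · (27) = 7.

gcd(497, 350) = 7; s = -19, t = 27 (check: 497·(-19) + 350·27 = 7).
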